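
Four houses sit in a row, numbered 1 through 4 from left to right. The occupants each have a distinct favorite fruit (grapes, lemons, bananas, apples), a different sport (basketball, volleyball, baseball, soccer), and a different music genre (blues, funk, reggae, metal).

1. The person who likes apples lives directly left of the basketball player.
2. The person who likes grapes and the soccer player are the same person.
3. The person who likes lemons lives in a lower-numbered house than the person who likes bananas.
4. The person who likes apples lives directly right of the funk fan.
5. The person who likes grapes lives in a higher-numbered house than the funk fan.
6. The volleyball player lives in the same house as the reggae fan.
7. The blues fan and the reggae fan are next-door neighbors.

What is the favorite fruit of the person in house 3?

bananas

So house 1 gets lemons for favorite fruit.
The person who likes apples is narrowed to house 2 or 3; consider each.
Placing it in house 3 leads to a contradiction, so it's in house 2.
Clue 1: the basketball player is in house 3.
By clue 4, the funk fan is in house 1.
From clue 2, the person who likes grapes must be in house 4.
Clue 2 places the soccer player in house 4.
By clue 7, the blues fan is in house 3.
So house 3 gets bananas for favorite fruit.
House 1 sport: only baseball fits.
The only sport still possible for house 2 is volleyball.
Clue 6: the reggae fan is in house 2.
House 4 music genre: only metal fits.
So: house 1 = lemons/baseball/funk, house 2 = apples/volleyball/reggae, house 3 = bananas/basketball/blues, house 4 = grapes/soccer/metal.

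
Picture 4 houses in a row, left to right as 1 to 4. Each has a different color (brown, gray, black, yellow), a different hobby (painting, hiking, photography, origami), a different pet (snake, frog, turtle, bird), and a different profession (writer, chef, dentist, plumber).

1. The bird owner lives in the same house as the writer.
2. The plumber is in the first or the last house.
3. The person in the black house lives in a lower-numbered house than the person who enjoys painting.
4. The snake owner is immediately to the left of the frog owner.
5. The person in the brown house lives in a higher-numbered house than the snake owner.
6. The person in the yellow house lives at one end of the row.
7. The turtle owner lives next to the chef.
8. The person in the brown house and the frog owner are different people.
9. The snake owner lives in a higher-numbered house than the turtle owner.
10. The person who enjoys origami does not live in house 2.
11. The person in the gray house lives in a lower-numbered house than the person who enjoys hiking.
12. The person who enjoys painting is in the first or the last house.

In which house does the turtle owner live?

By clue 12, the person who enjoys painting is in house 4.
The person in the brown house is narrowed to house 3 or 4; consider each.
Placing it in house 3 leads to a contradiction, so it's in house 4.
Clue 8: the frog owner is in house 3.
House 1's color must be yellow (nothing else left).
House 3's color must be black (nothing else left).
House 4 pet: only bird fits.
By clue 1, the writer is in house 4.
Clue 9 places the turtle owner in house 1.
Clue 11 places the person who enjoys hiking in house 3.
The only color still possible for house 2 is gray.
The only hobby still possible for house 1 is origami.
The only hobby still possible for house 2 is photography.
The only pet still possible for house 2 is snake.
That leaves plumber as the profession for house 1.
The chef is in house 2 (clue 7).
House 3's profession must be dentist (nothing else left).
So: house 1 = yellow/origami/turtle/plumber, house 2 = gray/photography/snake/chef, house 3 = black/hiking/frog/dentist, house 4 = brown/painting/bird/writer.

1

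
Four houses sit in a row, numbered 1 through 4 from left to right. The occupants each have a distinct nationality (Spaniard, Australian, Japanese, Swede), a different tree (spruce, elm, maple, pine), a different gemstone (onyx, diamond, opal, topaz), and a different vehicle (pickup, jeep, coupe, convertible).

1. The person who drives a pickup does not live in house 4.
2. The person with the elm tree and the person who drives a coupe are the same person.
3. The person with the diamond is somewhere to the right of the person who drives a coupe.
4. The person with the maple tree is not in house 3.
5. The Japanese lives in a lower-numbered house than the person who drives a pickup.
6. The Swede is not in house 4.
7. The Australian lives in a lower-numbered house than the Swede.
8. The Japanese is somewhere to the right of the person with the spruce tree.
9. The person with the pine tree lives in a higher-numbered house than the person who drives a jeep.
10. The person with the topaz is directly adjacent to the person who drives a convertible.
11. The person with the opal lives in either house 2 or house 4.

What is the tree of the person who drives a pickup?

By clue 8, the Japanese is in house 2.
Clue 8: the person with the spruce tree is in house 1.
House 3 nationality: only Swede fits.
The only nationality still possible for house 4 is Spaniard.
The only vehicle still possible for house 4 is convertible.
By clue 5, the person who drives a pickup is in house 3.
From clue 10, the person with the topaz must be in house 3.
House 1's nationality must be Australian (nothing else left).
House 1's gemstone must be onyx (nothing else left).
House 2's gemstone must be opal (nothing else left).
So house 4 gets diamond for gemstone.
House 1 vehicle: only jeep fits.
The only vehicle still possible for house 2 is coupe.
By clue 2, the person with the elm tree is in house 2.
House 3 tree: only pine fits.
The only tree still possible for house 4 is maple.
So: house 1 = Australian/spruce/onyx/jeep, house 2 = Japanese/elm/opal/coupe, house 3 = Swede/pine/topaz/pickup, house 4 = Spaniard/maple/diamond/convertible.

pine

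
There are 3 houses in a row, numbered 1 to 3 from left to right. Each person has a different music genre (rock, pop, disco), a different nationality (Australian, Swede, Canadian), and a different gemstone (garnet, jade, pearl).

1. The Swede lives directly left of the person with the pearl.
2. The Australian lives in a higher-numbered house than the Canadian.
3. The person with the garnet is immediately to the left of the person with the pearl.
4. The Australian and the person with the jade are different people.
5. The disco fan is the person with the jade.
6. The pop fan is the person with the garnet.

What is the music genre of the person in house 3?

rock

So house 3 gets Australian for nationality.
So house 3 gets rock for music genre.
That leaves pearl as the gemstone for house 3.
By clue 1, the Swede is in house 2.
Clue 3 places the person with the garnet in house 2.
By clue 6, the pop fan is in house 2.
House 1's music genre must be disco (nothing else left).
That leaves Canadian as the nationality for house 1.
House 1 gemstone: only jade fits.
So: house 1 = disco/Canadian/jade, house 2 = pop/Swede/garnet, house 3 = rock/Australian/pearl.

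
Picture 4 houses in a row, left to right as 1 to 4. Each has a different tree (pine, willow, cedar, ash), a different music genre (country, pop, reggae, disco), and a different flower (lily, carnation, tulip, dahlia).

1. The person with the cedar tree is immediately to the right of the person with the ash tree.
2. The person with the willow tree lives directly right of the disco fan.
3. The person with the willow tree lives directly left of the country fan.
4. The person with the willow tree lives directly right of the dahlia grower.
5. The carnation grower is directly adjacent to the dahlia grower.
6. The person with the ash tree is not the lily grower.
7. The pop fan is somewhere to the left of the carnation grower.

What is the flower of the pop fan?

tulip

The person with the willow tree is narrowed to house 2 or 3; consider each.
Placing it in house 2 leads to a contradiction, so it's in house 3.
The disco fan is in house 2 (clue 2).
From clue 3, the country fan must be in house 4.
Clue 4: the dahlia grower is in house 2.
The carnation grower is in house 3 (clue 5).
The only music genre still possible for house 3 is reggae.
From clue 1, the person with the cedar tree must be in house 2.
Clue 1: the person with the ash tree is in house 1.
From clue 6, the lily grower must be in house 4.
House 4's tree must be pine (nothing else left).
House 1 music genre: only pop fits.
The only flower still possible for house 1 is tulip.
So: house 1 = ash/pop/tulip, house 2 = cedar/disco/dahlia, house 3 = willow/reggae/carnation, house 4 = pine/country/lily.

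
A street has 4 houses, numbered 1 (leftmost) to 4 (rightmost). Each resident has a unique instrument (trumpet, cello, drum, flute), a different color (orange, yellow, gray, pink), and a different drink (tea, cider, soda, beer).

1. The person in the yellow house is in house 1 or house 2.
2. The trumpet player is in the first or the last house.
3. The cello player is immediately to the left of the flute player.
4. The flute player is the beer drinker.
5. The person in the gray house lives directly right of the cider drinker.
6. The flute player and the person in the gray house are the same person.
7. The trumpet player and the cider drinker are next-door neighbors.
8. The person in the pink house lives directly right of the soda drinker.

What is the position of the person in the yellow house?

1

The cello player is narrowed to house 2 or 3; consider each.
Placing it in house 3 leads to a contradiction, so it's in house 2.
From clue 3, the flute player must be in house 3.
The beer drinker is in house 3 (clue 4).
Clue 6 places the person in the gray house in house 3.
House 4 drink: only tea fits.
Clue 7 places the trumpet player in house 1.
Clue 8 places the person in the pink house in house 2.
The soda drinker is in house 1 (clue 8).
House 4's instrument must be drum (nothing else left).
The only color still possible for house 4 is orange.
House 2's drink must be cider (nothing else left).
The only color still possible for house 1 is yellow.
So: house 1 = trumpet/yellow/soda, house 2 = cello/pink/cider, house 3 = flute/gray/beer, house 4 = drum/orange/tea.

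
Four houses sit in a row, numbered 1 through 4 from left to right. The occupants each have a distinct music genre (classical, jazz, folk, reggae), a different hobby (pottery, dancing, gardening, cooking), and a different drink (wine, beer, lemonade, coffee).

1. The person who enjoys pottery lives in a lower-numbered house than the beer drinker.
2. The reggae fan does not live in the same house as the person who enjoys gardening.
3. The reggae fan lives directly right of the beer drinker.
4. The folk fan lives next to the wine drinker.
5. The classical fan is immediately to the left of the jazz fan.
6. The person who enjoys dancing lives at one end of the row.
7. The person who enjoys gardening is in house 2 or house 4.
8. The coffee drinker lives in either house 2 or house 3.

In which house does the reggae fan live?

So house 3 gets cooking for hobby.
The reggae fan is narrowed to house 3 or 4; consider each.
Placing it in house 3 leads to a contradiction, so it's in house 4.
By clue 2, the person who enjoys gardening is in house 2.
Clue 3 places the beer drinker in house 3.
The only hobby still possible for house 4 is dancing.
House 2 drink: only coffee fits.
House 1's music genre must be classical (nothing else left).
That leaves pottery as the hobby for house 1.
The jazz fan is in house 2 (clue 5).
House 3's music genre must be folk (nothing else left).
By clue 4, the wine drinker is in house 4.
House 1's drink must be lemonade (nothing else left).
So: house 1 = classical/pottery/lemonade, house 2 = jazz/gardening/coffee, house 3 = folk/cooking/beer, house 4 = reggae/dancing/wine.

4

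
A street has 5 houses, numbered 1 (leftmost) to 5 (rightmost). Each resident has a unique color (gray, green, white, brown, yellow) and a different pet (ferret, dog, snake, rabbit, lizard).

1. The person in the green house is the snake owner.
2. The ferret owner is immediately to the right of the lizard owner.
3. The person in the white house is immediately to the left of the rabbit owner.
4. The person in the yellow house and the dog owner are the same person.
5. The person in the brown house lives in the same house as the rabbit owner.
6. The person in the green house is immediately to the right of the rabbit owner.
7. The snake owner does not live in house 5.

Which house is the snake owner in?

4

The person in the brown house is narrowed to house 2 or 3; consider each.
Placing it in house 2 leads to a contradiction, so it's in house 3.
Clue 5: the rabbit owner is in house 3.
By clue 6, the person in the green house is in house 4.
The person in the white house is in house 2 (clue 3).
So house 1 gets lizard for pet.
That leaves snake as the pet for house 4.
By clue 2, the ferret owner is in house 2.
From clue 4, the person in the yellow house must be in house 5.
The dog owner is in house 5 (clue 4).
House 1's color must be gray (nothing else left).
So: house 1 = gray/lizard, house 2 = white/ferret, house 3 = brown/rabbit, house 4 = green/snake, house 5 = yellow/dog.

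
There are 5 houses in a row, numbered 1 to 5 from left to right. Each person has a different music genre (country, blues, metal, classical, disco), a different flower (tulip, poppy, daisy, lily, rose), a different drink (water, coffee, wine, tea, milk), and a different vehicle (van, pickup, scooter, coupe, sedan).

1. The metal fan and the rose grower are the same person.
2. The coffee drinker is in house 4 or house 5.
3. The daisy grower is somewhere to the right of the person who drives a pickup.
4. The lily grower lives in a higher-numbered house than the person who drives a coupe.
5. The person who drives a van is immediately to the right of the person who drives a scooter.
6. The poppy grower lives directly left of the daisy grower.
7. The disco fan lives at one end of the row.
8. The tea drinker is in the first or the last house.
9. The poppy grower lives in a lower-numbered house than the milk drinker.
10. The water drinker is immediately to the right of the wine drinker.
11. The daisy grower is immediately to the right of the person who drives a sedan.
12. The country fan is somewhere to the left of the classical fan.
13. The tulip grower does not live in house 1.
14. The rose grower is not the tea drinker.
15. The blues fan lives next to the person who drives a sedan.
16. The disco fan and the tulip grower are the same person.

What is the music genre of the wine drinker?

metal

Clue 16 places the disco fan in house 5.
The tulip grower is in house 5 (clue 16).
So house 5 gets van for vehicle.
Clue 5: the person who drives a scooter is in house 4.
The coffee drinker is narrowed to house 4 or 5; consider each.
Placing it in house 5 leads to a contradiction, so it's in house 4.
The tea drinker is narrowed to house 1 or 5; consider each.
Placing it in house 1 leads to a contradiction, so it's in house 5.
That leaves wine as the drink for house 1.
Clue 10 places the water drinker in house 2.
House 3 drink: only milk fits.
House 3 vehicle: only coupe fits.
The lily grower is in house 4 (clue 4).
House 4's music genre must be classical (nothing else left).
The daisy grower is narrowed to house 2 or 3; consider each.
Placing it in house 2 leads to a contradiction, so it's in house 3.
Clue 6: the poppy grower is in house 2.
Clue 11 places the person who drives a sedan in house 2.
The only flower still possible for house 1 is rose.
That leaves pickup as the vehicle for house 1.
Clue 1: the metal fan is in house 1.
That leaves country as the music genre for house 2.
That leaves blues as the music genre for house 3.
So: house 1 = metal/rose/wine/pickup, house 2 = country/poppy/water/sedan, house 3 = blues/daisy/milk/coupe, house 4 = classical/lily/coffee/scooter, house 5 = disco/tulip/tea/van.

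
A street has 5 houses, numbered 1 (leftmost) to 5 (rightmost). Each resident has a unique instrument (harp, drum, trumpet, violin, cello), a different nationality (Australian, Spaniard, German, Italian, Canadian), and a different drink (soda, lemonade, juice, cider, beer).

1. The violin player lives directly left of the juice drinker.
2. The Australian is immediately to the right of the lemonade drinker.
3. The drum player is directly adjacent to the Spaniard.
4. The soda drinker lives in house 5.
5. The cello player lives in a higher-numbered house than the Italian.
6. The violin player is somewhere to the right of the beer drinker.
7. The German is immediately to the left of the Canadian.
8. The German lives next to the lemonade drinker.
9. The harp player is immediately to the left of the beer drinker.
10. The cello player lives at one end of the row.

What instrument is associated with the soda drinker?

cello

Clue 4 places the soda drinker in house 5.
The cello player is in house 5 (clue 10).
The violin player is in house 3 (clue 6).
From clue 6, the beer drinker must be in house 2.
Clue 9: the harp player is in house 1.
Clue 1 places the juice drinker in house 4.
The drum player is narrowed to house 2 or 4; consider each.
Placing it in house 2 leads to a contradiction, so it's in house 4.
That leaves trumpet as the instrument for house 2.
The only nationality still possible for house 1 is Italian.
The Australian is narrowed to house 2 or 4; consider each.
Placing it in house 2 leads to a contradiction, so it's in house 4.
From clue 2, the lemonade drinker must be in house 3.
That leaves German as the nationality for house 2.
House 1 drink: only cider fits.
From clue 7, the Canadian must be in house 3.
House 5's nationality must be Spaniard (nothing else left).
So: house 1 = harp/Italian/cider, house 2 = trumpet/German/beer, house 3 = violin/Canadian/lemonade, house 4 = drum/Australian/juice, house 5 = cello/Spaniard/soda.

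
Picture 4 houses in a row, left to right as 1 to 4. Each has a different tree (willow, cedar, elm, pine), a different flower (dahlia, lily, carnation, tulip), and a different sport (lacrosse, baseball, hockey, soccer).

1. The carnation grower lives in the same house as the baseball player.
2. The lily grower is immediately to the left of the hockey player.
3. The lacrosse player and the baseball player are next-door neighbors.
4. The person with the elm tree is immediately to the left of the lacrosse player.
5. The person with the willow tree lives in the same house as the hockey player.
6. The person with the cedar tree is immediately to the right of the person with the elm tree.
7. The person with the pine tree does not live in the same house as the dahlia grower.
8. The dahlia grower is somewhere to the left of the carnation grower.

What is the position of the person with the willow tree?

House 1 sport: only soccer fits.
The person with the cedar tree is narrowed to house 2 or 3 or 4; consider each.
Placing it in house 2 and house 3 leads to a contradiction, so it's in house 4.
By clue 6, the person with the elm tree is in house 3.
House 1's tree must be pine (nothing else left).
That leaves willow as the tree for house 2.
Clue 4: the lacrosse player is in house 4.
By clue 5, the hockey player is in house 2.
So house 3 gets baseball for sport.
The carnation grower is in house 3 (clue 1).
Clue 2 places the lily grower in house 1.
By clue 8, the dahlia grower is in house 2.
So house 4 gets tulip for flower.
So: house 1 = pine/lily/soccer, house 2 = willow/dahlia/hockey, house 3 = elm/carnation/baseball, house 4 = cedar/tulip/lacrosse.

2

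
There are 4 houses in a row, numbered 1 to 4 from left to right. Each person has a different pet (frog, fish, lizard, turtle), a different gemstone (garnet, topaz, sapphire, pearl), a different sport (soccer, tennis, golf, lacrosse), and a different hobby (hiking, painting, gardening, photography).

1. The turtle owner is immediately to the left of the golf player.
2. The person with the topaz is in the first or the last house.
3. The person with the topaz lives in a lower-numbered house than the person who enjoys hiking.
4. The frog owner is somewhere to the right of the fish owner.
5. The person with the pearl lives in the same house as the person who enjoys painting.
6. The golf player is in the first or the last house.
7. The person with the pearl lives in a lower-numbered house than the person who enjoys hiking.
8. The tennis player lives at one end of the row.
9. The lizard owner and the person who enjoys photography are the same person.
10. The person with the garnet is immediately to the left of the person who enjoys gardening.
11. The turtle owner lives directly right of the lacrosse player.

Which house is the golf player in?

From clue 3, the person with the topaz must be in house 1.
From clue 6, the golf player must be in house 4.
So house 4 gets sapphire for gemstone.
The only sport still possible for house 3 is soccer.
Clue 1: the turtle owner is in house 3.
Clue 11 places the lacrosse player in house 2.
So house 1 gets tennis for sport.
House 1's hobby must be photography (nothing else left).
That leaves painting as the hobby for house 2.
By clue 5, the person with the pearl is in house 2.
From clue 9, the lizard owner must be in house 1.
House 4 pet: only frog fits.
The only gemstone still possible for house 3 is garnet.
The person who enjoys gardening is in house 4 (clue 10).
The only pet still possible for house 2 is fish.
The only hobby still possible for house 3 is hiking.
So: house 1 = lizard/topaz/tennis/photography, house 2 = fish/pearl/lacrosse/painting, house 3 = turtle/garnet/soccer/hiking, house 4 = frog/sapphire/golf/gardening.

4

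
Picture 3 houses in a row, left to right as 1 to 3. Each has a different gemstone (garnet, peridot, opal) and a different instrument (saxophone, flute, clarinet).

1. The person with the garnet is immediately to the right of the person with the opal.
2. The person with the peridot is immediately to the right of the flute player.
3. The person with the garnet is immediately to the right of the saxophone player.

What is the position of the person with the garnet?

That leaves opal as the gemstone for house 1.
That leaves clarinet as the instrument for house 3.
The person with the garnet is in house 2 (clue 1).
By clue 3, the saxophone player is in house 1.
House 3's gemstone must be peridot (nothing else left).
The only instrument still possible for house 2 is flute.
So: house 1 = opal/saxophone, house 2 = garnet/flute, house 3 = peridot/clarinet.

2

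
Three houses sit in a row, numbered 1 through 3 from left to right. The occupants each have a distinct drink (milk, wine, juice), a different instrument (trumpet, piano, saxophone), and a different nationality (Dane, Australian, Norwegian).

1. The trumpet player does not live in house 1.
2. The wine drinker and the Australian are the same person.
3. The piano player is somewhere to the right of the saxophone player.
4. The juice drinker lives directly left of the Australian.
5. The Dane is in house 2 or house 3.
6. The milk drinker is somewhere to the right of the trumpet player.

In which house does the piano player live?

From clue 6, the milk drinker must be in house 3.
The trumpet player is in house 2 (clue 6).
House 1 instrument: only saxophone fits.
The only instrument still possible for house 3 is piano.
The only nationality still possible for house 1 is Norwegian.
From clue 2, the wine drinker must be in house 2.
Clue 2: the Australian is in house 2.
By clue 4, the juice drinker is in house 1.
The only nationality still possible for house 3 is Dane.
So: house 1 = juice/saxophone/Norwegian, house 2 = wine/trumpet/Australian, house 3 = milk/piano/Dane.

3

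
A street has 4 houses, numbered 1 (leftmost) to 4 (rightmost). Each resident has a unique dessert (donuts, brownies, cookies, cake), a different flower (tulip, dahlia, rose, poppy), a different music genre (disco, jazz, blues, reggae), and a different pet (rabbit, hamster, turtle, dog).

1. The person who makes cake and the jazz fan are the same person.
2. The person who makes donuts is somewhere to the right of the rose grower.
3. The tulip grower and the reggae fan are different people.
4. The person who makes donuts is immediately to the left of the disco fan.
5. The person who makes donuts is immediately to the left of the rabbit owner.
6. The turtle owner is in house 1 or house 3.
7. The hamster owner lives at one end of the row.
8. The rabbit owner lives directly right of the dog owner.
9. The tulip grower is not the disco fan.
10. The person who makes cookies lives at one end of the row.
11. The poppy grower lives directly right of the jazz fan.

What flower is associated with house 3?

House 2's pet must be dog (nothing else left).
From clue 8, the rabbit owner must be in house 3.
House 1's pet must be turtle (nothing else left).
That leaves hamster as the pet for house 4.
Clue 5 places the person who makes donuts in house 2.
The rose grower is in house 1 (clue 2).
The disco fan is in house 3 (clue 4).
So house 3 gets dahlia for flower.
That leaves jazz as the music genre for house 1.
The person who makes cake is in house 1 (clue 1).
By clue 11, the poppy grower is in house 2.
The only dessert still possible for house 3 is brownies.
So house 4 gets cookies for dessert.
The only flower still possible for house 4 is tulip.
The reggae fan is in house 2 (clue 3).
So house 4 gets blues for music genre.
So: house 1 = cake/rose/jazz/turtle, house 2 = donuts/poppy/reggae/dog, house 3 = brownies/dahlia/disco/rabbit, house 4 = cookies/tulip/blues/hamster.

dahlia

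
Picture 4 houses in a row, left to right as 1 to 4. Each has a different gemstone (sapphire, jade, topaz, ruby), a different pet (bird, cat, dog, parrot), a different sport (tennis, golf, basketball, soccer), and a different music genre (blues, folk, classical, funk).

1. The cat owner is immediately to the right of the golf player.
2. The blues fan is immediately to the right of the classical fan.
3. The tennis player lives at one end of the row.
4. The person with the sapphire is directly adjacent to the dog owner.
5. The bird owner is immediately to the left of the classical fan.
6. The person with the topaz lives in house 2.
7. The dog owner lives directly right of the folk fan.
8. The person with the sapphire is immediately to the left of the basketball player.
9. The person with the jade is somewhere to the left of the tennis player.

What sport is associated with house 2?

Clue 6: the person with the topaz is in house 2.
Clue 9: the tennis player is in house 4.
The only gemstone still possible for house 4 is ruby.
Clue 8 places the person with the sapphire in house 1.
From clue 8, the basketball player must be in house 2.
House 3's gemstone must be jade (nothing else left).
Clue 4 places the dog owner in house 2.
From clue 7, the folk fan must be in house 1.
The only pet still possible for house 3 is parrot.
So house 4 gets cat for pet.
The golf player is in house 3 (clue 1).
Clue 5 places the classical fan in house 2.
House 1's pet must be bird (nothing else left).
That leaves soccer as the sport for house 1.
Clue 2 places the blues fan in house 3.
House 4's music genre must be funk (nothing else left).
So: house 1 = sapphire/bird/soccer/folk, house 2 = topaz/dog/basketball/classical, house 3 = jade/parrot/golf/blues, house 4 = ruby/cat/tennis/funk.

basketball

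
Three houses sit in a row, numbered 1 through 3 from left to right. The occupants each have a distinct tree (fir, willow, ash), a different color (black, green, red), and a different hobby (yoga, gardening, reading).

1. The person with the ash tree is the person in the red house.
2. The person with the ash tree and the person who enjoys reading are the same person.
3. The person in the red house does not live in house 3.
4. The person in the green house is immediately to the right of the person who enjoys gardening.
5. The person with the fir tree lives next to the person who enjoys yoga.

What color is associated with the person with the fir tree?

black

House 3's hobby must be yoga (nothing else left).
From clue 5, the person with the fir tree must be in house 2.
So house 1 gets ash for tree.
So house 3 gets willow for tree.
Clue 1 places the person in the red house in house 1.
By clue 2, the person who enjoys reading is in house 1.
That leaves gardening as the hobby for house 2.
From clue 4, the person in the green house must be in house 3.
House 2's color must be black (nothing else left).
So: house 1 = ash/red/reading, house 2 = fir/black/gardening, house 3 = willow/green/yoga.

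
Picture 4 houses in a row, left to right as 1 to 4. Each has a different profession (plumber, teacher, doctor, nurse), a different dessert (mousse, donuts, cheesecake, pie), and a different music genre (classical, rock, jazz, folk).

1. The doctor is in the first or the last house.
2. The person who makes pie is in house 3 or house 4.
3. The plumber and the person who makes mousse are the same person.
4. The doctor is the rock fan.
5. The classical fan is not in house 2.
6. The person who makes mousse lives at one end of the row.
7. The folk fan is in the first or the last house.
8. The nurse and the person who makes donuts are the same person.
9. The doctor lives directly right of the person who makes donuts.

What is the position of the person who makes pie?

Clue 9: the doctor is in house 4.
The person who makes donuts is in house 3 (clue 9).
House 2's dessert must be cheesecake (nothing else left).
House 4 dessert: only pie fits.
House 2's music genre must be jazz (nothing else left).
House 3 music genre: only classical fits.
Clue 3: the plumber is in house 1.
The rock fan is in house 4 (clue 4).
Clue 8: the nurse is in house 3.
So house 2 gets teacher for profession.
House 1's dessert must be mousse (nothing else left).
So house 1 gets folk for music genre.
So: house 1 = plumber/mousse/folk, house 2 = teacher/cheesecake/jazz, house 3 = nurse/donuts/classical, house 4 = doctor/pie/rock.

4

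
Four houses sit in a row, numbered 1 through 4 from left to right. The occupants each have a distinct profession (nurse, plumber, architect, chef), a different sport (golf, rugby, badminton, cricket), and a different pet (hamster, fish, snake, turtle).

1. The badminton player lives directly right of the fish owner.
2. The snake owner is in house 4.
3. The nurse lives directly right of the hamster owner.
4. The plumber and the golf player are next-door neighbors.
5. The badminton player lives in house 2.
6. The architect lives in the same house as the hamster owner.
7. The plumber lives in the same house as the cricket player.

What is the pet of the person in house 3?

The snake owner is in house 4 (clue 2).
Clue 5 places the badminton player in house 2.
Clue 1 places the fish owner in house 1.
That leaves chef as the profession for house 1.
That leaves architect as the profession for house 2.
The only sport still possible for house 1 is rugby.
Clue 6: the hamster owner is in house 2.
House 3's pet must be turtle (nothing else left).
The nurse is in house 3 (clue 3).
So house 4 gets plumber for profession.
Clue 4: the golf player is in house 3.
The cricket player is in house 4 (clue 7).
So: house 1 = chef/rugby/fish, house 2 = architect/badminton/hamster, house 3 = nurse/golf/turtle, house 4 = plumber/cricket/snake.

turtle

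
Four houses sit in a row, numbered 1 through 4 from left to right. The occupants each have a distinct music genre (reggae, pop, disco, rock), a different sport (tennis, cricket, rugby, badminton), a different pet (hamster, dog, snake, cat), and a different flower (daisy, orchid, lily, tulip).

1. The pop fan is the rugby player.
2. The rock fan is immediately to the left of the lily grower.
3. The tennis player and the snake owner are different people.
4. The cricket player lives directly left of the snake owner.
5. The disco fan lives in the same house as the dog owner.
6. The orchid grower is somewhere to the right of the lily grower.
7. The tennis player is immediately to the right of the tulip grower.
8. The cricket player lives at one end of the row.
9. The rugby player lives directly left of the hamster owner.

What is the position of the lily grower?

By clue 8, the cricket player is in house 1.
Clue 4: the snake owner is in house 2.
House 1's flower must be daisy (nothing else left).
That leaves orchid as the flower for house 4.
The pop fan is narrowed to house 2 or 3; consider each.
Placing it in house 3 leads to a contradiction, so it's in house 2.
Clue 1 places the rugby player in house 2.
By clue 9, the hamster owner is in house 3.
House 1's music genre must be rock (nothing else left).
The lily grower is in house 2 (clue 2).
From clue 5, the disco fan must be in house 4.
Clue 5 places the dog owner in house 4.
House 3 music genre: only reggae fits.
The only pet still possible for house 1 is cat.
House 3's flower must be tulip (nothing else left).
By clue 7, the tennis player is in house 4.
House 3's sport must be badminton (nothing else left).
So: house 1 = rock/cricket/cat/daisy, house 2 = pop/rugby/snake/lily, house 3 = reggae/badminton/hamster/tulip, house 4 = disco/tennis/dog/orchid.

2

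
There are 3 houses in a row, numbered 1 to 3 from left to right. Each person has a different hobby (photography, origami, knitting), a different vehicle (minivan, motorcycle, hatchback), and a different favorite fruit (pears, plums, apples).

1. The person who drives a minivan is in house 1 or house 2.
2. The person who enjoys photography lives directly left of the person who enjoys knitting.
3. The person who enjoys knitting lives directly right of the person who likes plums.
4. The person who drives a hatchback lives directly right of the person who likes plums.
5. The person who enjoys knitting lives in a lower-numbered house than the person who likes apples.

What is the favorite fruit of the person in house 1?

plums

The person who enjoys knitting is in house 2 (clue 5).
From clue 5, the person who likes apples must be in house 3.
House 3 hobby: only origami fits.
By clue 3, the person who likes plums is in house 1.
From clue 4, the person who drives a hatchback must be in house 2.
The only hobby still possible for house 1 is photography.
House 3's vehicle must be motorcycle (nothing else left).
House 2's favorite fruit must be pears (nothing else left).
That leaves minivan as the vehicle for house 1.
So: house 1 = photography/minivan/plums, house 2 = knitting/hatchback/pears, house 3 = origami/motorcycle/apples.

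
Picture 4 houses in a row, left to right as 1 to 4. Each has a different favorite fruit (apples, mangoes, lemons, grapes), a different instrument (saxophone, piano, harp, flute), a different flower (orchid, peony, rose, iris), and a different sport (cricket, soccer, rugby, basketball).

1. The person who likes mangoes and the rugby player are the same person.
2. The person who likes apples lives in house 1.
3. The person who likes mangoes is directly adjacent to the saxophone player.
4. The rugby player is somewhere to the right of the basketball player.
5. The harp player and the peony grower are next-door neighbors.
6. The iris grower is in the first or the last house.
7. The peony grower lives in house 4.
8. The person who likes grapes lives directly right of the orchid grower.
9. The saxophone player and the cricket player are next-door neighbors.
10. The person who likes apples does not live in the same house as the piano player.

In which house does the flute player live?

Clue 2 places the person who likes apples in house 1.
The peony grower is in house 4 (clue 7).
That leaves iris as the flower for house 1.
Clue 5 places the harp player in house 3.
House 4's sport must be soccer (nothing else left).
The person who likes grapes is narrowed to house 3 or 4; consider each.
Placing it in house 3 leads to a contradiction, so it's in house 4.
By clue 8, the orchid grower is in house 3.
House 2's flower must be rose (nothing else left).
The person who likes lemons is narrowed to house 2 or 3; consider each.
Placing it in house 3 leads to a contradiction, so it's in house 2.
House 3 favorite fruit: only mangoes fits.
Clue 1 places the rugby player in house 3.
House 1's instrument must be flute (nothing else left).
The only sport still possible for house 2 is basketball.
From clue 9, the saxophone player must be in house 2.
The only instrument still possible for house 4 is piano.
The only sport still possible for house 1 is cricket.
So: house 1 = apples/flute/iris/cricket, house 2 = lemons/saxophone/rose/basketball, house 3 = mangoes/harp/orchid/rugby, house 4 = grapes/piano/peony/soccer.

1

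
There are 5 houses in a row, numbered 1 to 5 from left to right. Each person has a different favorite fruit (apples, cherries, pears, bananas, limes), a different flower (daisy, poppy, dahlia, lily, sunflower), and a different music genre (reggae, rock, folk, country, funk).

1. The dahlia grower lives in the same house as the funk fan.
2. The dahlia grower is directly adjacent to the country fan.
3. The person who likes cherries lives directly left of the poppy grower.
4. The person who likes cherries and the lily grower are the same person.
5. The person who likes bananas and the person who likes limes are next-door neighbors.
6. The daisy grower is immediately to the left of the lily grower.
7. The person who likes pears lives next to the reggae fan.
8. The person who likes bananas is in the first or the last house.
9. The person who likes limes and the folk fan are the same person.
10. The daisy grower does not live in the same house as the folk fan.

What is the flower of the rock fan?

The person who likes bananas is narrowed to house 1 or 5; consider each.
Placing it in house 1 leads to a contradiction, so it's in house 5.
The person who likes limes is in house 4 (clue 5).
The folk fan is in house 4 (clue 9).
The only flower still possible for house 5 is sunflower.
House 4 flower: only poppy fits.
House 5's music genre must be rock (nothing else left).
Clue 3 places the person who likes cherries in house 3.
The lily grower is in house 3 (clue 4).
From clue 6, the daisy grower must be in house 2.
So house 1 gets dahlia for flower.
From clue 1, the funk fan must be in house 1.
Clue 2 places the country fan in house 2.
That leaves reggae as the music genre for house 3.
By clue 7, the person who likes pears is in house 2.
The only favorite fruit still possible for house 1 is apples.
So: house 1 = apples/dahlia/funk, house 2 = pears/daisy/country, house 3 = cherries/lily/reggae, house 4 = limes/poppy/folk, house 5 = bananas/sunflower/rock.

sunflower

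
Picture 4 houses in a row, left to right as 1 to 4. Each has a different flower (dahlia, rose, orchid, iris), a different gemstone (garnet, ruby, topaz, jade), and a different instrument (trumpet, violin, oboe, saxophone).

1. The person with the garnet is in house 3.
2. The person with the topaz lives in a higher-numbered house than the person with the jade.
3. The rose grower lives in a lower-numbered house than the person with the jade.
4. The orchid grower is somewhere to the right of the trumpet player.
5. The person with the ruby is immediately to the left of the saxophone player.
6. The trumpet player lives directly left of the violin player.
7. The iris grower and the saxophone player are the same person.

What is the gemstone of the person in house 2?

Clue 1: the person with the garnet is in house 3.
So house 1 gets ruby for gemstone.
The only gemstone still possible for house 2 is jade.
House 4 gemstone: only topaz fits.
From clue 3, the rose grower must be in house 1.
From clue 5, the saxophone player must be in house 2.
Clue 7 places the iris grower in house 2.
Clue 6: the trumpet player is in house 3.
From clue 6, the violin player must be in house 4.
House 1's instrument must be oboe (nothing else left).
Clue 4: the orchid grower is in house 4.
So house 3 gets dahlia for flower.
So: house 1 = rose/ruby/oboe, house 2 = iris/jade/saxophone, house 3 = dahlia/garnet/trumpet, house 4 = orchid/topaz/violin.

jade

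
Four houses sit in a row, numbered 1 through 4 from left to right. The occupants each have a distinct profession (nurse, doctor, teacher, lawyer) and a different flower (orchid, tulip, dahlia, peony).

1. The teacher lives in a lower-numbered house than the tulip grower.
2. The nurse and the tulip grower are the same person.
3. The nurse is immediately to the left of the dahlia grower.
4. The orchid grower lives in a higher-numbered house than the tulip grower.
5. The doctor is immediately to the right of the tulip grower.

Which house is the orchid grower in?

4

The only flower still possible for house 1 is peony.
House 2 flower: only tulip fits.
Clue 1 places the teacher in house 1.
The nurse is in house 2 (clue 2).
From clue 3, the dahlia grower must be in house 3.
Clue 5: the doctor is in house 3.
That leaves lawyer as the profession for house 4.
House 4 flower: only orchid fits.
So: house 1 = teacher/peony, house 2 = nurse/tulip, house 3 = doctor/dahlia, house 4 = lawyer/orchid.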